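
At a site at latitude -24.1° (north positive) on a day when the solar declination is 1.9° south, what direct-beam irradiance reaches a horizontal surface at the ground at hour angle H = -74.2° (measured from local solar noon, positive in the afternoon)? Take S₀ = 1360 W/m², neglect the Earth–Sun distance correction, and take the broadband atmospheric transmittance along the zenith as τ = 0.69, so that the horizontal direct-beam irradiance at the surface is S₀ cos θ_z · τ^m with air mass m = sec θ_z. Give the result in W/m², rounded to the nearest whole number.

With φ = -24.1°, δ = -1.9°, H = -74.20°: sin φ sin δ = 0.0135, cos φ cos δ cos H = 0.2484, so cos θ_z = 0.2619.
Air mass m = 1/cos θ_z = 1/0.2619 = 3.818; τ^m = 0.69^3.818 = 0.2425.
Surface direct beam = 1360 × 0.2619 × 0.2425 = 86.37 W/m².

86 W/m²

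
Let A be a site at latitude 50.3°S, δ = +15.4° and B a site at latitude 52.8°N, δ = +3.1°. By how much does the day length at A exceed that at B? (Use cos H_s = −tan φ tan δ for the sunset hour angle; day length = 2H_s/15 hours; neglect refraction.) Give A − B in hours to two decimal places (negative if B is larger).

A: H_s = arccos(−tan -50.3° · tan 15.4°) = 70.62°, so 2H_s/15 = 9.4160 h.
B: H_s = arccos(−tan 52.8° · tan 3.1°) = 94.09°, so 2H_s/15 = 12.5453 h.
A − B = 9.4160 − 12.5453 = -3.1293 h.

-3.13 h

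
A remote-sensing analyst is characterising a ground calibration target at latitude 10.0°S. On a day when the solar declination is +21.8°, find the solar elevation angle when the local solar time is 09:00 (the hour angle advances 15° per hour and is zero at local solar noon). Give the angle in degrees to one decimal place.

35.6°

Hour angle H = 15° × (9 − 12) = -45.00°.
cos θ_z = sin(-10.0°) sin(21.8°) + cos(-10.0°) cos(21.8°) cos(-45.00°) = -0.0645 + 0.6466 = 0.5821.
θ_z = arccos(0.5821) = 54.40°, so the elevation is 90° − 54.40° = 35.60°.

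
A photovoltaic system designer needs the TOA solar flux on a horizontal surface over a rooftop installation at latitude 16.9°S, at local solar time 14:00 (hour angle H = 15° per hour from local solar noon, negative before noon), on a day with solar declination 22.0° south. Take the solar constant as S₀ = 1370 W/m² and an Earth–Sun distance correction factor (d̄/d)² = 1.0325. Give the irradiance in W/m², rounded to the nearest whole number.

1241 W/m²

Hour angle H = 15° × (14 − 12) = 30.00°.
With φ = -16.9°, δ = -22.0°, H = 30.00°: sin φ sin δ = 0.1089, cos φ cos δ cos H = 0.7683, so cos θ_z = 0.8772.
Top-of-atmosphere irradiance = S₀ (d̄/d)² cos θ_z = 1370 × 1.0325 × 0.8772 = 1240.82 W/m².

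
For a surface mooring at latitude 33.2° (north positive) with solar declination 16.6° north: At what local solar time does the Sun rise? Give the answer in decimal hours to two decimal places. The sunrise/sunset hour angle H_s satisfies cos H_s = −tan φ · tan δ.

5.25 h

−tan φ tan δ = −(0.6544)(0.2981) = -0.1951; H_s = arccos(-0.1951) = 101.25°.
Sunrise is at 12 − H_s/15 = 12 − 6.750 = 5.250 h local solar time.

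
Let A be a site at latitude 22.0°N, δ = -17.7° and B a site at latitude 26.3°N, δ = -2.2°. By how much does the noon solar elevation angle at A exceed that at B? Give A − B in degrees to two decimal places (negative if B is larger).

-11.20°

A: 90° − |22.0 − (-17.7)| = 50.30°.
B: 90° − |26.3 − (-2.2)| = 61.50°.
A − B = 50.30 − 61.50 = -11.20°.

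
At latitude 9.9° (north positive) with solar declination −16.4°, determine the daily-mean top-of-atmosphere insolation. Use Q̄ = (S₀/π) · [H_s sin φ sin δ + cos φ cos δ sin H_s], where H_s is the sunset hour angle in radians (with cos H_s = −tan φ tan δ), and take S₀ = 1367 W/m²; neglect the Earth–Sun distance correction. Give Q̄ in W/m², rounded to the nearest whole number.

379 W/m²

The sunset hour angle satisfies cos H_s = −tan φ tan δ = 0.0514, giving H_s = 87.05°. In radians, H_s = 1.5193.
H_s sin φ sin δ = 1.5193 × 0.1719 × -0.2823 = -0.0737.
cos φ cos δ sin H_s = 0.9851 × 0.9593 × 0.9987 = 0.9438.
Q̄ = (1367/π) × (-0.0737 + 0.9438) = 435.13 × 0.8701 = 378.61 W/m².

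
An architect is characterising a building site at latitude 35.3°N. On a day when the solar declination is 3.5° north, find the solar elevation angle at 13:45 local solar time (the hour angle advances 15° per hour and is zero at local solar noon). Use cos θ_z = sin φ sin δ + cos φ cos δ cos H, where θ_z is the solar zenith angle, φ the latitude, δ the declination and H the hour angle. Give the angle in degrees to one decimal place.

Hour angle H = 15° × (13.75 − 12) = 26.25°.
cos θ_z = sin(35.3°) sin(3.5°) + cos(35.3°) cos(3.5°) cos(26.25°) = 0.0353 + 0.7306 = 0.7659.
θ_z = arccos(0.7659) = 40.01°, so the elevation is 90° − 40.01° = 49.99°.

50.0°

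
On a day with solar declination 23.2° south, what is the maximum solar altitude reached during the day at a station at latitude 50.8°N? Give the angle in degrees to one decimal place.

16.0°

At local solar noon the hour angle is zero, so the elevation is 90° − |φ − δ| = 90° − |50.8° − (-23.2°)| = 90° − 74.0° = 16.0°.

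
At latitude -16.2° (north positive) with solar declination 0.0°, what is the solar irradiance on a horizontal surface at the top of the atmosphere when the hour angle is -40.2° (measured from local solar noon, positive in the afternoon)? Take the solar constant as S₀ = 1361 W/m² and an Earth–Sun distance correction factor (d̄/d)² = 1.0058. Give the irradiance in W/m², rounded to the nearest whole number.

cos θ_z = sin(-16.2°) sin(0.0°) + cos(-16.2°) cos(0.0°) cos(-40.20°) = 0.0000 + 0.7335 = 0.7335.
Top-of-atmosphere irradiance = S₀ (d̄/d)² cos θ_z = 1361 × 1.0058 × 0.7335 = 1004.08 W/m².

1004 W/m²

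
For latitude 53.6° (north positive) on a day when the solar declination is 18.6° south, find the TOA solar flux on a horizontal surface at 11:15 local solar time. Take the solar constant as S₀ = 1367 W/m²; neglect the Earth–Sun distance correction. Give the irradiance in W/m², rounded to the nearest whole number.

403 W/m²

Hour angle H = 15° × (11.25 − 12) = -11.25°.
cos θ_z = sin φ sin δ + cos φ cos δ cos H = (0.8049)(-0.3190) + (0.5934)(0.9478)(0.9808) = 0.2949.
Top-of-atmosphere irradiance = S₀ cos θ_z = 1367 × 0.2949 = 403.13 W/m².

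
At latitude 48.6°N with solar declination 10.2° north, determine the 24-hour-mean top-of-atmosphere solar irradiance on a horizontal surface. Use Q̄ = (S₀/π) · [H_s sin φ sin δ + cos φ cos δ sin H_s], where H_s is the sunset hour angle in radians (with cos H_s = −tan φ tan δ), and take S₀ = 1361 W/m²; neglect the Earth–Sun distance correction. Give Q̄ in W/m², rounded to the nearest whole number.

378 W/m²

cos H_s = −tan(48.6°) · tan(10.2°) = -0.2041, so H_s = arccos(-0.2041) = 101.78°. In radians, H_s = 1.7764.
H_s sin φ sin δ = 1.7764 × 0.7501 × 0.1771 = 0.2360.
cos φ cos δ sin H_s = 0.6613 × 0.9842 × 0.9789 = 0.6371.
Q̄ = (1361/π) × (0.2360 + 0.6371) = 433.22 × 0.8731 = 378.24 W/m².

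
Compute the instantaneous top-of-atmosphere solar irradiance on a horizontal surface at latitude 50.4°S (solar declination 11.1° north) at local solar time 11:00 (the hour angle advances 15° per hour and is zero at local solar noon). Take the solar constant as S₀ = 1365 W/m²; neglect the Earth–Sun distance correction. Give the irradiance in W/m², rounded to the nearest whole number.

Hour angle H = 15° × (11 − 12) = -15.00°.
cos θ_z = sin φ sin δ + cos φ cos δ cos H = (-0.7705)(0.1925) + (0.6374)(0.9813)(0.9659) = 0.4558.
Top-of-atmosphere irradiance = S₀ cos θ_z = 1365 × 0.4558 = 622.17 W/m².

622 W/m²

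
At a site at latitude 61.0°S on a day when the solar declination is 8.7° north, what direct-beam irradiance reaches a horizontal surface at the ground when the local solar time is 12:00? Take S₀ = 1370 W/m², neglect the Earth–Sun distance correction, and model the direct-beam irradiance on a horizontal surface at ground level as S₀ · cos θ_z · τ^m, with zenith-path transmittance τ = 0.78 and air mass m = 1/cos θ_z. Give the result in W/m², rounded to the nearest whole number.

232 W/m²

Hour angle H = 15° × (12 − 12) = 0.00°.
cos θ_z = sin(-61.0°) sin(8.7°) + cos(-61.0°) cos(8.7°) cos(0.00°) = -0.1323 + 0.4792 = 0.3469.
Air mass m = 1/cos θ_z = 1/0.3469 = 2.883; τ^m = 0.78^2.883 = 0.4885.
Surface direct beam = 1370 × 0.3469 × 0.4885 = 232.16 W/m².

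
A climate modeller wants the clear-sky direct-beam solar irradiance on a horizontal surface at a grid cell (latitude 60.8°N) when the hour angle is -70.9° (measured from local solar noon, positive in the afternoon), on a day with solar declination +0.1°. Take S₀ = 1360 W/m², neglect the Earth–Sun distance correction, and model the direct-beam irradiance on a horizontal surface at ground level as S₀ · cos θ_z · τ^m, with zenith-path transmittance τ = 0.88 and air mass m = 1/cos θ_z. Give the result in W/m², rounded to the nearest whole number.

99 W/m²

cos θ_z = sin φ sin δ + cos φ cos δ cos H = (0.8729)(0.0017) + (0.4879)(1.0000)(0.3272) = 0.1611.
Air mass m = 1/cos θ_z = 1/0.1611 = 6.207; τ^m = 0.88^6.207 = 0.4523.
Surface direct beam = 1360 × 0.1611 × 0.4523 = 99.10 W/m².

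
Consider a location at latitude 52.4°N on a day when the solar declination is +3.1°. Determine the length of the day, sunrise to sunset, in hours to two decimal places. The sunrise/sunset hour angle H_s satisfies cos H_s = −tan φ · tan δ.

−tan φ tan δ = −(1.2985)(0.0542) = -0.0704; H_s = arccos(-0.0704) = 94.04°.
Day length = 2 H_s / 15° h⁻¹ = 188.08° / 15 = 12.539 h.

12.54 hours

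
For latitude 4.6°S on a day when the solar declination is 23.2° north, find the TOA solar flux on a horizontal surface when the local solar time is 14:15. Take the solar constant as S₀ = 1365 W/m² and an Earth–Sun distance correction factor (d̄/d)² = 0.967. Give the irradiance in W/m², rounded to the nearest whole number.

964 W/m²

Hour angle H = 15° × (14.25 − 12) = 33.75°.
cos θ_z = sin φ sin δ + cos φ cos δ cos H = (-0.0802)(0.3939) + (0.9968)(0.9191)(0.8315) = 0.7302.
Top-of-atmosphere irradiance = S₀ (d̄/d)² cos θ_z = 1365 × 0.967 × 0.7302 = 963.83 W/m².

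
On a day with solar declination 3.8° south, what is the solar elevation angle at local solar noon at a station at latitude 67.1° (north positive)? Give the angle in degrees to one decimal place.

At local solar noon the hour angle is zero, so the elevation is 90° − |φ − δ| = 90° − |67.1° − (-3.8°)| = 90° − 70.9° = 19.1°.

19.1°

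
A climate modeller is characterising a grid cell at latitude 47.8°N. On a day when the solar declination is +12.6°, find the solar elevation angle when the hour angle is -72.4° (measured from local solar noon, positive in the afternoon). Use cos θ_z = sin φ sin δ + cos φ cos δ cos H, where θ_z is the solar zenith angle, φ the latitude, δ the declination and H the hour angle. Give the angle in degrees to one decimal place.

21.1°

cos θ_z = sin φ sin δ + cos φ cos δ cos H = (0.7408)(0.2181) + (0.6717)(0.9759)(0.3024) = 0.3598.
θ_z = arccos(0.3598) = 68.91°, so the elevation is 90° − 68.91° = 21.09°.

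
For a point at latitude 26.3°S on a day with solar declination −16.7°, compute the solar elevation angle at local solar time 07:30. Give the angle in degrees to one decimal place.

Hour angle H = 15° × (7.5 − 12) = -67.50°.
cos θ_z = sin φ sin δ + cos φ cos δ cos H = (-0.4431)(-0.2874) + (0.8965)(0.9578)(0.3827) = 0.4560.
θ_z = arccos(0.4560) = 62.87°, so the elevation is 90° − 62.87° = 27.13°.

27.1°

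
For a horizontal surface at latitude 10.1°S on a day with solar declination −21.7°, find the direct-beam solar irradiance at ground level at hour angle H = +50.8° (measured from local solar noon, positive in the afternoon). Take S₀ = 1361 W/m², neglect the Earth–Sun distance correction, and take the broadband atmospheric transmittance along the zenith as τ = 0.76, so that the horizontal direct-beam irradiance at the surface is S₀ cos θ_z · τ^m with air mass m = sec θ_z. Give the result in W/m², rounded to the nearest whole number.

cos θ_z = sin φ sin δ + cos φ cos δ cos H = (-0.1754)(-0.3697) + (0.9845)(0.9291)(0.6320) = 0.6429.
Air mass m = 1/cos θ_z = 1/0.6429 = 1.555; τ^m = 0.76^1.555 = 0.6526.
Surface direct beam = 1361 × 0.6429 × 0.6526 = 571.02 W/m².

571 W/m²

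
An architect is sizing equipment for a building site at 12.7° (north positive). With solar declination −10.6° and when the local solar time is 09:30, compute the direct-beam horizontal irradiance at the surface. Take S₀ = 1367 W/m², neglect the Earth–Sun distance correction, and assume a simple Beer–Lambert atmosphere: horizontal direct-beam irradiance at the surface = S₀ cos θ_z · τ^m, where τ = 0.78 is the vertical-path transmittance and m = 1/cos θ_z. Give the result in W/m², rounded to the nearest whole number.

Hour angle H = 15° × (9.5 − 12) = -37.50°.
With φ = 12.7°, δ = -10.6°, H = -37.50°: sin φ sin δ = -0.0404, cos φ cos δ cos H = 0.7607, so cos θ_z = 0.7203.
Air mass m = 1/cos θ_z = 1/0.7203 = 1.388; τ^m = 0.78^1.388 = 0.7083.
Surface direct beam = 1367 × 0.7203 × 0.7083 = 697.43 W/m².

697 W/m²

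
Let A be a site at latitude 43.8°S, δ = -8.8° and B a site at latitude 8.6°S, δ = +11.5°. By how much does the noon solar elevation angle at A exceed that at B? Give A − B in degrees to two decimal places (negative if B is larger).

A: 90° − |-43.8 − (-8.8)| = 55.00°.
B: 90° − |-8.6 − (11.5)| = 69.90°.
A − B = 55.00 − 69.90 = -14.90°.

-14.90°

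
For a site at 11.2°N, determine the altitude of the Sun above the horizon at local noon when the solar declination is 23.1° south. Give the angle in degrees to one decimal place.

55.7°

At local solar noon the hour angle is zero, so the elevation is 90° − |φ − δ| = 90° − |11.2° − (-23.1°)| = 90° − 34.3° = 55.7°.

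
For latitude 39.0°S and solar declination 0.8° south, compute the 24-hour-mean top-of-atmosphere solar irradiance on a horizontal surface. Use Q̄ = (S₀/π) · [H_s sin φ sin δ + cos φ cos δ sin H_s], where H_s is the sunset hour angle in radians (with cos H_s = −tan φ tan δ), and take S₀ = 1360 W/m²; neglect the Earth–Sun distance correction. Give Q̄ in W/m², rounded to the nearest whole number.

The sunset hour angle satisfies cos H_s = −tan φ tan δ = -0.0113, giving H_s = 90.65°. In radians, H_s = 1.5821.
H_s sin φ sin δ = 1.5821 × -0.6293 × -0.0140 = 0.0139.
cos φ cos δ sin H_s = 0.7771 × 0.9999 × 0.9999 = 0.7769.
Q̄ = (1360/π) × (0.0139 + 0.7769) = 432.90 × 0.7908 = 342.34 W/m².

342 W/m²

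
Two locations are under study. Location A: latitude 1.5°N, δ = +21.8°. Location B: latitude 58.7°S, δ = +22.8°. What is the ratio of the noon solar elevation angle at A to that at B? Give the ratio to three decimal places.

A: 90° − |1.5 − (21.8)| = 69.70°.
B: 90° − |-58.7 − (22.8)| = 8.50°.
Ratio A/B = 69.7000 / 8.5000 = 8.2000.

8.200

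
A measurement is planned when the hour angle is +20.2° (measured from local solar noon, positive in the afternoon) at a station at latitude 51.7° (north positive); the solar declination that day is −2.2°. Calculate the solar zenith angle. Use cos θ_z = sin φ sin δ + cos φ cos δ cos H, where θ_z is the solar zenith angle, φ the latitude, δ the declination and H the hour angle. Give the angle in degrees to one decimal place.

56.6°

With φ = 51.7°, δ = -2.2°, H = 20.20°: sin φ sin δ = -0.0301, cos φ cos δ cos H = 0.5812, so cos θ_z = 0.5511.
θ_z = arccos(0.5511) = 56.56°.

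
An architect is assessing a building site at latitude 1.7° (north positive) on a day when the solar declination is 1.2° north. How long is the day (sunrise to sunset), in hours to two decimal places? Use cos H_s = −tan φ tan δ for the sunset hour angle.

12.00 hours

cos H_s = −tan(1.7°) · tan(1.2°) = -0.0006, so H_s = arccos(-0.0006) = 90.03°.
Day length = 2 H_s / 15° h⁻¹ = 180.06° / 15 = 12.004 h.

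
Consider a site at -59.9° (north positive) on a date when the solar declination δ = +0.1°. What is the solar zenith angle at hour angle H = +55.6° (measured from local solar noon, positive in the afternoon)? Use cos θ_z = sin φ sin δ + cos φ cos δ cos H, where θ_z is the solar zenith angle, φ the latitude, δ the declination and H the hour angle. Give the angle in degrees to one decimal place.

73.6°

With φ = -59.9°, δ = 0.1°, H = 55.60°: sin φ sin δ = -0.0015, cos φ cos δ cos H = 0.2833, so cos θ_z = 0.2818.
θ_z = arccos(0.2818) = 73.63°.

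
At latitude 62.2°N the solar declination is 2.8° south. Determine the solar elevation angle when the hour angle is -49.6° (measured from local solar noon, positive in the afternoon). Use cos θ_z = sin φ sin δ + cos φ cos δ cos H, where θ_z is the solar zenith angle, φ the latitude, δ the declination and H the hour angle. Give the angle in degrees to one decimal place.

cos θ_z = sin(62.2°) sin(-2.8°) + cos(62.2°) cos(-2.8°) cos(-49.60°) = -0.0432 + 0.3019 = 0.2587.
θ_z = arccos(0.2587) = 75.01°, so the elevation is 90° − 75.01° = 14.99°.

15.0°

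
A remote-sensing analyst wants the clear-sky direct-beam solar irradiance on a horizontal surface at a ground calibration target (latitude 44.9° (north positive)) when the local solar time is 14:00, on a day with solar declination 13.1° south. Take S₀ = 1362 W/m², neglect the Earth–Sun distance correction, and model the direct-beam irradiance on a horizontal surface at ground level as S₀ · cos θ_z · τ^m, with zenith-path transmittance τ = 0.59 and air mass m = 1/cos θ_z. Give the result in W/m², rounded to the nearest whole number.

178 W/m²

Hour angle H = 15° × (14 − 12) = 30.00°.
cos θ_z = sin(44.9°) sin(-13.1°) + cos(44.9°) cos(-13.1°) cos(30.00°) = -0.1600 + 0.5975 = 0.4375.
Air mass m = 1/cos θ_z = 1/0.4375 = 2.286; τ^m = 0.59^2.286 = 0.2993.
Surface direct beam = 1362 × 0.4375 × 0.2993 = 178.35 W/m².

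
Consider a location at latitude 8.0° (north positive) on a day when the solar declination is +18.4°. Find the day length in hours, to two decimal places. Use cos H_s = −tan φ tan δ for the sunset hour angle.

12.36 hours

−tan φ tan δ = −(0.1405)(0.3327) = -0.0467; H_s = arccos(-0.0467) = 92.68°.
Day length = 2 H_s / 15° h⁻¹ = 185.36° / 15 = 12.357 h.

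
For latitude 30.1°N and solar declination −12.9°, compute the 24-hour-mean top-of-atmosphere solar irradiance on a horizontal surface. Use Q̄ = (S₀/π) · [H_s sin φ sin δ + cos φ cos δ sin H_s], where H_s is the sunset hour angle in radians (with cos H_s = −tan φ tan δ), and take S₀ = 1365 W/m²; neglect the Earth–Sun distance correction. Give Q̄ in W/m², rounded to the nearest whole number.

293 W/m²

The sunset hour angle satisfies cos H_s = −tan φ tan δ = 0.1328, giving H_s = 82.37°. In radians, H_s = 1.4376.
H_s sin φ sin δ = 1.4376 × 0.5015 × -0.2233 = -0.1610.
cos φ cos δ sin H_s = 0.8652 × 0.9748 × 0.9911 = 0.8359.
Q̄ = (1365/π) × (-0.1610 + 0.8359) = 434.49 × 0.6749 = 293.24 W/m².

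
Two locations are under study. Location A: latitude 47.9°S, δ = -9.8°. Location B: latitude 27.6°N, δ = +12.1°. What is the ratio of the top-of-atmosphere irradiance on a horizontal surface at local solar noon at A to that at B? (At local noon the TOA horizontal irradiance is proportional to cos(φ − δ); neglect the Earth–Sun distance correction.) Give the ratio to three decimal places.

A: cos θ_z = cos(-47.9° − (-9.8°)) = 0.7869.
B: cos θ_z = cos(27.6° − (12.1°)) = 0.9636.
Ratio A/B = 0.7869 / 0.9636 = 0.8166.

0.817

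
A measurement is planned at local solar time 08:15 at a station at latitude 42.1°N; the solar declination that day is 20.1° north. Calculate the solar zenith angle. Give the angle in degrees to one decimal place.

Hour angle H = 15° × (8.25 − 12) = -56.25°.
cos θ_z = sin φ sin δ + cos φ cos δ cos H = (0.6704)(0.3437) + (0.7420)(0.9391)(0.5556) = 0.6176.
θ_z = arccos(0.6176) = 51.86°.

51.9°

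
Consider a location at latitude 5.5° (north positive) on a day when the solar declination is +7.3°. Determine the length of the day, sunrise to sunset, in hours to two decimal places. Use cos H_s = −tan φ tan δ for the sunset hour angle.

−tan φ tan δ = −(0.0963)(0.1281) = -0.0123; H_s = arccos(-0.0123) = 90.70°.
Day length = 2 H_s / 15° h⁻¹ = 181.40° / 15 = 12.093 h.

12.09 hours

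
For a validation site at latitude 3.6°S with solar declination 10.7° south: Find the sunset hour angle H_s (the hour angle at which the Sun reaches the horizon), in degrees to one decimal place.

The sunset hour angle satisfies cos H_s = −tan φ tan δ = -0.0119, giving H_s = 90.68°.

90.7°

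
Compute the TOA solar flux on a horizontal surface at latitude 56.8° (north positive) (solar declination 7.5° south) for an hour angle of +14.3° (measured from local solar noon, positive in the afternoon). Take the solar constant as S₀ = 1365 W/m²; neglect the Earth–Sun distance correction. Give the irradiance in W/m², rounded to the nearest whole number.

With φ = 56.8°, δ = -7.5°, H = 14.30°: sin φ sin δ = -0.1092, cos φ cos δ cos H = 0.5261, so cos θ_z = 0.4169.
Top-of-atmosphere irradiance = S₀ cos θ_z = 1365 × 0.4169 = 569.07 W/m².

569 W/m²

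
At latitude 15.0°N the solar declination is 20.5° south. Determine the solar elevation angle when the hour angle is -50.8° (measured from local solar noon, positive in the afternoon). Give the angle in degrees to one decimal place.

cos θ_z = sin φ sin δ + cos φ cos δ cos H = (0.2588)(-0.3502) + (0.9659)(0.9367)(0.6320) = 0.4812.
θ_z = arccos(0.4812) = 61.24°, so the elevation is 90° − 61.24° = 28.76°.

28.8°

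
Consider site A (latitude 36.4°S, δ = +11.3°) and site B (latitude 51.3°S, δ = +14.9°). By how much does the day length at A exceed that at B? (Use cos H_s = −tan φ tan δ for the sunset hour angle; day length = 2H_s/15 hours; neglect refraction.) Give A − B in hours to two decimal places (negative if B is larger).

+1.46 h

A: H_s = arccos(−tan -36.4° · tan 11.3°) = 81.53°, so 2H_s/15 = 10.8707 h.
B: H_s = arccos(−tan -51.3° · tan 14.9°) = 70.60°, so 2H_s/15 = 9.4133 h.
A − B = 10.8707 − 9.4133 = 1.4574 h.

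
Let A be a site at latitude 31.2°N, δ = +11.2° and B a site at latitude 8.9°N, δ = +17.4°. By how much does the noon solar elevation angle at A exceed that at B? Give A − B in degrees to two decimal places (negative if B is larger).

A: 90° − |31.2 − (11.2)| = 70.00°.
B: 90° − |8.9 − (17.4)| = 81.50°.
A − B = 70.00 − 81.50 = -11.50°.

-11.50°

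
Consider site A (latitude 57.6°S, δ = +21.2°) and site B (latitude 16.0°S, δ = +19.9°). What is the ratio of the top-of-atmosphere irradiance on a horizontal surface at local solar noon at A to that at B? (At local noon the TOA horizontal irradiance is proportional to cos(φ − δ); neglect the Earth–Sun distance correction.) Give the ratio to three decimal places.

A: cos θ_z = cos(-57.6° − (21.2°)) = 0.1942.
B: cos θ_z = cos(-16.0° − (19.9°)) = 0.8100.
Ratio A/B = 0.1942 / 0.8100 = 0.2398.

0.240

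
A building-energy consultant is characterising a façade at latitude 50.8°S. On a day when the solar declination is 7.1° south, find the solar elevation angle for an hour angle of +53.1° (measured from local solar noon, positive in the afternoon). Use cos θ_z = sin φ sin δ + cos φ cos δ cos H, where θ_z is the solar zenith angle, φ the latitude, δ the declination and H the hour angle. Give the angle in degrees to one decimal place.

28.2°

cos θ_z = sin φ sin δ + cos φ cos δ cos H = (-0.7749)(-0.1236) + (0.6320)(0.9923)(0.6004) = 0.4723.
θ_z = arccos(0.4723) = 61.82°, so the elevation is 90° − 61.82° = 28.18°.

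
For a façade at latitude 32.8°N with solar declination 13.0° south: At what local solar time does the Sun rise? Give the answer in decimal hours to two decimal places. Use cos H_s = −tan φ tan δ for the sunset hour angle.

6.57 h

cos H_s = −tan(32.8°) · tan(-13.0°) = 0.1488, so H_s = arccos(0.1488) = 81.44°.
Sunrise is at 12 − H_s/15 = 12 − 5.429 = 6.571 h local solar time.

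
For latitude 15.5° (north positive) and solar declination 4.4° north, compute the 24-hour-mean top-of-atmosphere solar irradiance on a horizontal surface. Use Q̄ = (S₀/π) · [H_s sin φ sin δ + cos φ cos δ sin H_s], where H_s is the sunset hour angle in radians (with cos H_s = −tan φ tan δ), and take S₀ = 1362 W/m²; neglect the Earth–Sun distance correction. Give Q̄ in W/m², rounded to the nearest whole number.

The sunset hour angle satisfies cos H_s = −tan φ tan δ = -0.0213, giving H_s = 91.22°. In radians, H_s = 1.5921.
H_s sin φ sin δ = 1.5921 × 0.2672 × 0.0767 = 0.0326.
cos φ cos δ sin H_s = 0.9636 × 0.9971 × 0.9998 = 0.9606.
Q̄ = (1362/π) × (0.0326 + 0.9606) = 433.54 × 0.9932 = 430.59 W/m².

431 W/m²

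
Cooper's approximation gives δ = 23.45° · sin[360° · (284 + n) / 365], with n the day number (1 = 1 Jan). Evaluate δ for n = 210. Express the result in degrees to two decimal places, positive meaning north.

360 × (284 + 210) / 365 = 487.233°; sin(487.233°) = 0.7962.
δ = 23.45 × 0.7962 = 18.671° ≈ +18.67°.

+18.67°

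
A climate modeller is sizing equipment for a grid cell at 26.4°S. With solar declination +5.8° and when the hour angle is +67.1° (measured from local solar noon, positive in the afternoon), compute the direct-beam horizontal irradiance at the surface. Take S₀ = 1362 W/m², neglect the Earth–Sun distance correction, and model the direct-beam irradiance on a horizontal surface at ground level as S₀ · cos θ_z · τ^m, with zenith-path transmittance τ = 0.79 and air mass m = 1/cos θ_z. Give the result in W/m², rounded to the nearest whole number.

188 W/m²

cos θ_z = sin(-26.4°) sin(5.8°) + cos(-26.4°) cos(5.8°) cos(67.10°) = -0.0449 + 0.3468 = 0.3019.
Air mass m = 1/cos θ_z = 1/0.3019 = 3.312; τ^m = 0.79^3.312 = 0.4581.
Surface direct beam = 1362 × 0.3019 × 0.4581 = 188.37 W/m².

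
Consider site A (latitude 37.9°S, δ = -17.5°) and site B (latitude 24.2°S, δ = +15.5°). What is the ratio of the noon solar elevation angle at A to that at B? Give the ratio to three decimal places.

1.384

A: 90° − |-37.9 − (-17.5)| = 69.60°.
B: 90° − |-24.2 − (15.5)| = 50.30°.
Ratio A/B = 69.6000 / 50.3000 = 1.3837.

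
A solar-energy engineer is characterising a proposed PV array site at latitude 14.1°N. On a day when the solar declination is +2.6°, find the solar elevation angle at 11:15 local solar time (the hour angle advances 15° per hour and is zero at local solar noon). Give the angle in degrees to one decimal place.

Hour angle H = 15° × (11.25 − 12) = -11.25°.
cos θ_z = sin φ sin δ + cos φ cos δ cos H = (0.2436)(0.0454) + (0.9699)(0.9990)(0.9808) = 0.9614.
θ_z = arccos(0.9614) = 15.97°, so the elevation is 90° − 15.97° = 74.03°.

74.0°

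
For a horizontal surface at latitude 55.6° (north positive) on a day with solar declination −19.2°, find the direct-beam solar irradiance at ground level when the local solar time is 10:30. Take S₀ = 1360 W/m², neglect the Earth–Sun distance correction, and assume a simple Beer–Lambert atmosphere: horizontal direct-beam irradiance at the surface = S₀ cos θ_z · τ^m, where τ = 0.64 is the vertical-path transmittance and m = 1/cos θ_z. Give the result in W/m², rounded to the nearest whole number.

40 W/m²

Hour angle H = 15° × (10.5 − 12) = -22.50°.
cos θ_z = sin φ sin δ + cos φ cos δ cos H = (0.8251)(-0.3289) + (0.5650)(0.9444)(0.9239) = 0.2216.
Air mass m = 1/cos θ_z = 1/0.2216 = 4.513; τ^m = 0.64^4.513 = 0.1334.
Surface direct beam = 1360 × 0.2216 × 0.1334 = 40.20 W/m².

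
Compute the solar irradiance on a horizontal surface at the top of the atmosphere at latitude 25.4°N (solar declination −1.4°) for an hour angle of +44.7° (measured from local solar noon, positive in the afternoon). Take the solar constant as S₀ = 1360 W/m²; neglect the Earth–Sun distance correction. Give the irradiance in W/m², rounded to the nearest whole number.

859 W/m²

With φ = 25.4°, δ = -1.4°, H = 44.70°: sin φ sin δ = -0.0105, cos φ cos δ cos H = 0.6419, so cos θ_z = 0.6314.
Top-of-atmosphere irradiance = S₀ cos θ_z = 1360 × 0.6314 = 858.70 W/m².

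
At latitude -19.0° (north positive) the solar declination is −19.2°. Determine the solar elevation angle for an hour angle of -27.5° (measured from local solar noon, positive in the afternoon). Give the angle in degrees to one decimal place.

64.0°

With φ = -19.0°, δ = -19.2°, H = -27.50°: sin φ sin δ = 0.1071, cos φ cos δ cos H = 0.7920, so cos θ_z = 0.8991.
θ_z = arccos(0.8991) = 25.96°, so the elevation is 90° − 25.96° = 64.04°.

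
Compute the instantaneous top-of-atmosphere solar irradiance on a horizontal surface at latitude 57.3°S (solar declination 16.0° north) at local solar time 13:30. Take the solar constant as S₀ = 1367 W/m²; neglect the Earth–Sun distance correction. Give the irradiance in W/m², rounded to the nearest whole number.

339 W/m²

Hour angle H = 15° × (13.5 − 12) = 22.50°.
cos θ_z = sin(-57.3°) sin(16.0°) + cos(-57.3°) cos(16.0°) cos(22.50°) = -0.2320 + 0.4798 = 0.2478.
Top-of-atmosphere irradiance = S₀ cos θ_z = 1367 × 0.2478 = 338.74 W/m².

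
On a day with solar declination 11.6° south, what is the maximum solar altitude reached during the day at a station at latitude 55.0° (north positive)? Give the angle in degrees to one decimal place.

23.4°

At local solar noon the hour angle is zero, so the elevation is 90° − |φ − δ| = 90° − |55.0° − (-11.6°)| = 90° − 66.6° = 23.4°.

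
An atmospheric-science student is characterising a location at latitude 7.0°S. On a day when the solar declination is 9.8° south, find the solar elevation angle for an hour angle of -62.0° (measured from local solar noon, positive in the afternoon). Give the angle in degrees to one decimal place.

28.7°

cos θ_z = sin(-7.0°) sin(-9.8°) + cos(-7.0°) cos(-9.8°) cos(-62.00°) = 0.0207 + 0.4592 = 0.4799.
θ_z = arccos(0.4799) = 61.32°, so the elevation is 90° − 61.32° = 28.68°.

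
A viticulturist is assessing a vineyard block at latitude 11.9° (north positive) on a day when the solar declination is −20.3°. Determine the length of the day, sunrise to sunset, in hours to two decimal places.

11.40 hours

cos H_s = −tan(11.9°) · tan(-20.3°) = 0.0780, so H_s = arccos(0.0780) = 85.53°.
Day length = 2 H_s / 15° h⁻¹ = 171.06° / 15 = 11.404 h.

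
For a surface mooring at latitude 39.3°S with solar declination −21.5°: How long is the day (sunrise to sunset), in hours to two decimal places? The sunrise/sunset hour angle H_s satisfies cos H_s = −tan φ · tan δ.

−tan φ tan δ = −(-0.8185)(-0.3939) = -0.3224; H_s = arccos(-0.3224) = 108.81°.
Day length = 2 H_s / 15° h⁻¹ = 217.62° / 15 = 14.508 h.

14.51 hours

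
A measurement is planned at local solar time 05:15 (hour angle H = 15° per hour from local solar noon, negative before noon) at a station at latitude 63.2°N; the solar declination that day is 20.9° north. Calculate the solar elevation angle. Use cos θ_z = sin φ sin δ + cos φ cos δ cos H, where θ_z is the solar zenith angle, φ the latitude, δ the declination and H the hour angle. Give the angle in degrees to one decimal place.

13.7°

Hour angle H = 15° × (5.25 − 12) = -101.25°.
With φ = 63.2°, δ = 20.9°, H = -101.25°: sin φ sin δ = 0.3184, cos φ cos δ cos H = -0.0822, so cos θ_z = 0.2362.
θ_z = arccos(0.2362) = 76.34°, so the elevation is 90° − 76.34° = 13.66°.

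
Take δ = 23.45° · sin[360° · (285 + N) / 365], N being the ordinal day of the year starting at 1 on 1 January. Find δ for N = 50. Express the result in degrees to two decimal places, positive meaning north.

-11.58°

360 × (285 + 50) / 365 = 330.411°; sin(330.411°) = -0.4938.
δ = 23.45 × -0.4938 = -11.580° ≈ -11.58°.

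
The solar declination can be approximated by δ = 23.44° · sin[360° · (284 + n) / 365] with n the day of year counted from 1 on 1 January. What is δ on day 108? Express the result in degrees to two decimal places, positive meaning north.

360 × (284 + 108) / 365 = 386.630°; sin(386.630°) = 0.4482.
δ = 23.44 × 0.4482 = 10.506° ≈ +10.51°.

+10.51°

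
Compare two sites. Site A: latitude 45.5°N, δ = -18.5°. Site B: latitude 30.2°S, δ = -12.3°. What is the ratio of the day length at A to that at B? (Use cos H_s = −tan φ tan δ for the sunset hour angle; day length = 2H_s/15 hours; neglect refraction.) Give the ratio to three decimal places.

0.720

A: H_s = arccos(−tan 45.5° · tan -18.5°) = 70.09°, so 2H_s/15 = 9.3453 h.
B: H_s = arccos(−tan -30.2° · tan -12.3°) = 97.29°, so 2H_s/15 = 12.9720 h.
Ratio A/B = 9.3453 / 12.9720 = 0.7204.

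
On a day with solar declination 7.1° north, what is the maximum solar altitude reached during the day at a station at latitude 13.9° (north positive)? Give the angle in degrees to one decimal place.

At local solar noon the hour angle is zero, so the elevation is 90° − |φ − δ| = 90° − |13.9° − (7.1°)| = 90° − 6.8° = 83.2°.

83.2°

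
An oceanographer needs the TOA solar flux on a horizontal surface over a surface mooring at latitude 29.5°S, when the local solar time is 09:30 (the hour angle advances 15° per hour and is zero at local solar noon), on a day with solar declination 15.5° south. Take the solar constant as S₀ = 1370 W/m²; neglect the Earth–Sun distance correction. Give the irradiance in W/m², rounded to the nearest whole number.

Hour angle H = 15° × (9.5 − 12) = -37.50°.
With φ = -29.5°, δ = -15.5°, H = -37.50°: sin φ sin δ = 0.1316, cos φ cos δ cos H = 0.6654, so cos θ_z = 0.7970.
Top-of-atmosphere irradiance = S₀ cos θ_z = 1370 × 0.7970 = 1091.89 W/m².

1092 W/m²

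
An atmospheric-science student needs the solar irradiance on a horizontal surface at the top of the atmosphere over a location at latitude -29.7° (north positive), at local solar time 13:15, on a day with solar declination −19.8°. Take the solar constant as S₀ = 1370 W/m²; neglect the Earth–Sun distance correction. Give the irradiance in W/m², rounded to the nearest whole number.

Hour angle H = 15° × (13.25 − 12) = 18.75°.
With φ = -29.7°, δ = -19.8°, H = 18.75°: sin φ sin δ = 0.1678, cos φ cos δ cos H = 0.7739, so cos θ_z = 0.9417.
Top-of-atmosphere irradiance = S₀ cos θ_z = 1370 × 0.9417 = 1290.13 W/m².

1290 W/m²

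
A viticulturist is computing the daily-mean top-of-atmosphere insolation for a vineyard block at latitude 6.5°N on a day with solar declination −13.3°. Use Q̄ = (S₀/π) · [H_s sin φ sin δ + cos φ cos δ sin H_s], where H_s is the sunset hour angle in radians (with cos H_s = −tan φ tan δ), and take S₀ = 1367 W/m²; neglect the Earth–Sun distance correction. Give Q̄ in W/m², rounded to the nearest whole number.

403 W/m²

cos H_s = −tan(6.5°) · tan(-13.3°) = 0.0269, so H_s = arccos(0.0269) = 88.46°. In radians, H_s = 1.5439.
H_s sin φ sin δ = 1.5439 × 0.1132 × -0.2300 = -0.0402.
cos φ cos δ sin H_s = 0.9936 × 0.9732 × 0.9996 = 0.9666.
Q̄ = (1367/π) × (-0.0402 + 0.9666) = 435.13 × 0.9264 = 403.10 W/m².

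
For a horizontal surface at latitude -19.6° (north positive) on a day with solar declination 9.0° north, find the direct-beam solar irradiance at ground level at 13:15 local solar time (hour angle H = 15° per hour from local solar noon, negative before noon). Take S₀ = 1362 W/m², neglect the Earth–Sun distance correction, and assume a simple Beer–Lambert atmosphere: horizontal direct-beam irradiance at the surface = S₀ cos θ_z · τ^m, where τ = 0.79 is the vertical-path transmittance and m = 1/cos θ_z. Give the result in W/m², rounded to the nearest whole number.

849 W/m²

Hour angle H = 15° × (13.25 − 12) = 18.75°.
cos θ_z = sin φ sin δ + cos φ cos δ cos H = (-0.3355)(0.1564) + (0.9421)(0.9877)(0.9469) = 0.8286.
Air mass m = 1/cos θ_z = 1/0.8286 = 1.207; τ^m = 0.79^1.207 = 0.7524.
Surface direct beam = 1362 × 0.8286 × 0.7524 = 849.12 W/m².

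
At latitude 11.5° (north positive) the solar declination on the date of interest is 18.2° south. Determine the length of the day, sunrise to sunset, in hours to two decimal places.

−tan φ tan δ = −(0.2035)(-0.3288) = 0.0669; H_s = arccos(0.0669) = 86.16°.
Day length = 2 H_s / 15° h⁻¹ = 172.32° / 15 = 11.488 h.

11.49 hours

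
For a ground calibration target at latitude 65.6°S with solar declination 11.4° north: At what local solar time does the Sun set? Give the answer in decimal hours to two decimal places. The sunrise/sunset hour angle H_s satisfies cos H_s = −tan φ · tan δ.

16.24 h

The sunset hour angle satisfies cos H_s = −tan φ tan δ = 0.4445, giving H_s = 63.61°.
Sunset is at 12 + H_s/15 = 12 + 4.241 = 16.241 h local solar time.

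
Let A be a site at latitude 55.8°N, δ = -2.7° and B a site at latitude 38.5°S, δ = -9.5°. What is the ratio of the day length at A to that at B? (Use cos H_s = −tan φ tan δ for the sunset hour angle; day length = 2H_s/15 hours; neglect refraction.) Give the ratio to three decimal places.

0.881

A: H_s = arccos(−tan 55.8° · tan -2.7°) = 86.02°, so 2H_s/15 = 11.4693 h.
B: H_s = arccos(−tan -38.5° · tan -9.5°) = 97.65°, so 2H_s/15 = 13.0200 h.
Ratio A/B = 11.4693 / 13.0200 = 0.8809.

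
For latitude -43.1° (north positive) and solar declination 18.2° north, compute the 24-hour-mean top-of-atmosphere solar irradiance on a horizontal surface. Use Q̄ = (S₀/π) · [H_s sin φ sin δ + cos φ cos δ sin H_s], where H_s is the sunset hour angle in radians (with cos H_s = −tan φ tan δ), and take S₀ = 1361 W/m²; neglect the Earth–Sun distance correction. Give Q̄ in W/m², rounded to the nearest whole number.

cos H_s = −tan(-43.1°) · tan(18.2°) = 0.3077, so H_s = arccos(0.3077) = 72.08°. In radians, H_s = 1.2580.
H_s sin φ sin δ = 1.2580 × -0.6833 × 0.3123 = -0.2685.
cos φ cos δ sin H_s = 0.7302 × 0.9500 × 0.9515 = 0.6600.
Q̄ = (1361/π) × (-0.2685 + 0.6600) = 433.22 × 0.3915 = 169.61 W/m².

170 W/m²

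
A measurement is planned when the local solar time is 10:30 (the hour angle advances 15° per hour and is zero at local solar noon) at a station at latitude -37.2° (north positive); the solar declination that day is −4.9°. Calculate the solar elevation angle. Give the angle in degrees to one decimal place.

Hour angle H = 15° × (10.5 − 12) = -22.50°.
With φ = -37.2°, δ = -4.9°, H = -22.50°: sin φ sin δ = 0.0516, cos φ cos δ cos H = 0.7332, so cos θ_z = 0.7848.
θ_z = arccos(0.7848) = 38.30°, so the elevation is 90° − 38.30° = 51.70°.

51.7°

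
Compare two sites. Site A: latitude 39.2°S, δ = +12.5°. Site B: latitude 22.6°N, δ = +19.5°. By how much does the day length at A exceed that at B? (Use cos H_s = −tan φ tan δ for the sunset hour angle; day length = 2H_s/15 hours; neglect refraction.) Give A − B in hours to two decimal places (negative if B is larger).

A: H_s = arccos(−tan -39.2° · tan 12.5°) = 79.58°, so 2H_s/15 = 10.6107 h.
B: H_s = arccos(−tan 22.6° · tan 19.5°) = 98.48°, so 2H_s/15 = 13.1307 h.
A − B = 10.6107 − 13.1307 = -2.5200 h.

-2.52 h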